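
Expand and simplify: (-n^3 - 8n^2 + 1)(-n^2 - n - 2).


Distribute each term of the first polynomial:
  (-n^3)(-n^2 - n - 2) = n^5 + n^4 + 2n^3
  (-8n^2)(-n^2 - n - 2) = 8n^4 + 8n^3 + 16n^2
  (1)(-n^2 - n - 2) = -n^2 - n - 2
Sum: n^5 + 9n^4 + 10n^3 + 15n^2 - n - 2


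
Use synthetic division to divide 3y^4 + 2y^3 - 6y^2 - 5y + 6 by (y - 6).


Synthetic division with c = 6. Coefficients: 3, 2, -6, -5, 6
Bring down 3.
  3 * 6 = 18; 18 + 2 = 20
  20 * 6 = 120; 120 - 6 = 114
  114 * 6 = 684; 684 - 5 = 679
  679 * 6 = 4074; 4074 + 6 = 4080
Quotient: 3y^3 + 20y^2 + 114y + 679, Remainder: 4080


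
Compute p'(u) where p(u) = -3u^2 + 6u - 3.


Apply the power rule term by term:
  d/du(-3u^2) = -6u
  d/du(6u) = 6
  d/du(-3) = 0
p'(u) = -6u + 6


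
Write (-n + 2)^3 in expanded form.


Expand (-n + 2)^3 by repeated multiplication:
  (-n + 2)^2 = n^2 - 4n + 4
= -n^3 + 6n^2 - 12n + 8


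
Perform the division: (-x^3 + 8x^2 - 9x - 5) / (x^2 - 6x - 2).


(-x^3 + 8x^2 - 9x - 5) / (x^2 - 6x - 2)
Step 1: -x * (x^2 - 6x - 2) = -x^3 + 6x^2 + 2x; subtract.
Step 2: 2 * (x^2 - 6x - 2) = 2x^2 - 12x - 4; subtract.
Quotient: -x + 2, Remainder: x - 1


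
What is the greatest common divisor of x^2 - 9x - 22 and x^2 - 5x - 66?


Factor each:
  x^2 - 9x - 22 = (x - 11)(x + 2)
  x^2 - 5x - 66 = (x - 11)(x + 6)
Common monic factor: x - 11


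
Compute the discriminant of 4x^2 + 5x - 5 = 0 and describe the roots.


D = b^2 - 4ac = (5)^2 - 4(4)(-5) = 25 + 80 = 105
Since D > 0: two distinct irrational roots


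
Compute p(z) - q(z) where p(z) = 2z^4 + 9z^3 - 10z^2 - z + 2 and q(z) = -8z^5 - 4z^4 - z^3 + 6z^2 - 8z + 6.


Distribute the minus sign:
  (2z^4 + 9z^3 - 10z^2 - z + 2)
- (-8z^5 - 4z^4 - z^3 + 6z^2 - 8z + 6)
Negate second polynomial: 8z^5 + 4z^4 + z^3 - 6z^2 + 8z - 6
Add: 8z^5 + 6z^4 + 10z^3 - 16z^2 + 7z - 4


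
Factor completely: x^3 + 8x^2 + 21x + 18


Try integer roots (divisors of 18). x=-2: p(-2)=0.
Divide out (x + 2): quotient is x^2 + 6x + 9.
Factor the quadratic: (x + 3)(x + 3)
Result: (x + 2)(x + 3)(x + 3)


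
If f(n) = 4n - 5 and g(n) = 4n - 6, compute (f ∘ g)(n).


Substitute g(n) into f:
f(g(n)) = 4*(4n - 6) + (-5)
Expand and combine: 16n - 29


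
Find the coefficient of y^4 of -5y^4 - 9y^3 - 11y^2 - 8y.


Read off the coefficient of y^4: -5


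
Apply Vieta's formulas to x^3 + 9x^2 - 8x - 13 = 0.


Monic cubic x^3+bx^2+cx+d=0: sum=-b, pairwise sum=c, product=-d.
b=9, c=-8, d=-13
r1+r2+r3 = -9
r1r2+r1r3+r2r3 = -8
r1r2r3 = 13


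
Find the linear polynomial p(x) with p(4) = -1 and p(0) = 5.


p(x) = mx + b. Using p(4)=-1, p(0)=5:
m = (-1 - 5)/(4) = -6/4 = -3/2
b = -1 - m*(4) = -1 + 6 = 5
p(x) = -(3/2)x + 5


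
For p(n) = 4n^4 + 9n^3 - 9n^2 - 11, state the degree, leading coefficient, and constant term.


Highest power of n is 4, with coefficient 4. Constant term is -11.
Degree = 4, leading coefficient = 4, constant term = -11


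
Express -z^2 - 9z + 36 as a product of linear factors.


Roots satisfy r1 + r2 = -b/a = -9 and r1*r2 = c/a = -36.
So r1 = -12, r2 = 3.
-z^2 - 9z + 36 = -(z - r1)(z - r2) = -(z + 12)(z - 3)


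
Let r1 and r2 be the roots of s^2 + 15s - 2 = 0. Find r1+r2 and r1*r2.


For as^2+bs+c=0: sum = -b/a, product = c/a.
a=1, b=15, c=-2
Sum = -(15)/1 = -15
Product = (-2)/1 = -2


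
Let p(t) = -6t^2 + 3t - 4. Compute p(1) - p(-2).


p(1) = -7
p(-2) = -34
p(1) - p(-2) = -7 + 34 = 27


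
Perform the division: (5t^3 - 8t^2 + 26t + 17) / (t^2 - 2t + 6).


(5t^3 - 8t^2 + 26t + 17) / (t^2 - 2t + 6)
Step 1: 5t * (t^2 - 2t + 6) = 5t^3 - 10t^2 + 30t; subtract.
Step 2: 2 * (t^2 - 2t + 6) = 2t^2 - 4t + 12; subtract.
Quotient: 5t + 2, Remainder: 5


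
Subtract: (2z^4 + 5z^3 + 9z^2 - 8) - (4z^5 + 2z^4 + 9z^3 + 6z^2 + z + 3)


Distribute the minus sign:
  (2z^4 + 5z^3 + 9z^2 - 8)
- (4z^5 + 2z^4 + 9z^3 + 6z^2 + z + 3)
Negate second polynomial: -4z^5 - 2z^4 - 9z^3 - 6z^2 - z - 3
Add: -4z^5 - 4z^3 + 3z^2 - z - 11


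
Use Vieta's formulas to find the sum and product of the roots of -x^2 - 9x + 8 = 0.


For ax^2+bx+c=0: sum = -b/a, product = c/a.
a=-1, b=-9, c=8
Sum = -(-9)/-1 = -9
Product = (8)/-1 = -8


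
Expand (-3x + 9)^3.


Expand (-3x + 9)^3 by repeated multiplication:
  (-3x + 9)^2 = 9x^2 - 54x + 81
= -27x^3 + 243x^2 - 729x + 729


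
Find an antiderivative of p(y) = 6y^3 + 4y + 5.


Reverse power rule on each term:
  ∫ 6y^3 dy = (3/2)y^4
  ∫ 4y dy = 2y^2
  ∫ 5 dy = 5y
F(y) = (3/2)y^4 + 2y^2 + 5y + C


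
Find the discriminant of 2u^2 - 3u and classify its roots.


D = b^2 - 4ac = (-3)^2 - 4(2)(0) = 9 = 9
Since D > 0: two distinct rational roots


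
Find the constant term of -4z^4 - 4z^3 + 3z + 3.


Read off the constant term: 3


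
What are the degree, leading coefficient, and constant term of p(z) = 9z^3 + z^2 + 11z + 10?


Highest power of z is 3, with coefficient 9. Constant term is 10.
Degree = 3, leading coefficient = 9, constant term = 10


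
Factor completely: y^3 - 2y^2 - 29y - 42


Try integer roots (divisors of -42). y=-2: p(-2)=0.
Divide out (y + 2): quotient is y^2 - 4y - 21.
Factor the quadratic: (y + 3)(y - 7)
Result: (y + 2)(y + 3)(y - 7)


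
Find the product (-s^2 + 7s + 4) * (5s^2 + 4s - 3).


Distribute each term of the first polynomial:
  (-s^2)(5s^2 + 4s - 3) = -5s^4 - 4s^3 + 3s^2
  (7s)(5s^2 + 4s - 3) = 35s^3 + 28s^2 - 21s
  (4)(5s^2 + 4s - 3) = 20s^2 + 16s - 12
Sum: -5s^4 + 31s^3 + 51s^2 - 5s - 12


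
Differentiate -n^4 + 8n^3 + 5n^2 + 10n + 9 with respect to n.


Apply the power rule term by term:
  d/dn(-n^4) = -4n^3
  d/dn(8n^3) = 24n^2
  d/dn(5n^2) = 10n
  d/dn(10n) = 10
  d/dn(9) = 0
p'(n) = -4n^3 + 24n^2 + 10n + 10


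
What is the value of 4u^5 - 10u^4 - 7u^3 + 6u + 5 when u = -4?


Using direct substitution:
  4 * (-4)^5 = -4096
  -10 * (-4)^4 = -2560
  -7 * (-4)^3 = 448
  0 * (-4)^2 = 0
  6 * (-4)^1 = -24
  constant: 5
Sum = -4096 - 2560 + 448 + 0 - 24 + 5 = -6227


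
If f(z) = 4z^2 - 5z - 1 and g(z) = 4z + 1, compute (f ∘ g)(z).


Substitute g(z) into f:
f(g(z)) = 4*(4z + 1)^2 + (-5)*(4z + 1) + (-1)
(4z + 1)^2 = 16z^2 + 8z + 1
Expand and combine: 64z^2 + 12z - 2


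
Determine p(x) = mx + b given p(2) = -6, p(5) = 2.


p(x) = mx + b. Using p(2)=-6, p(5)=2:
m = (-6 - 2)/(2 - 5) = -8/-3 = 8/3
b = -6 - m*(2) = -6 - 16/3 = -34/3
p(x) = (8/3)x - (34/3)


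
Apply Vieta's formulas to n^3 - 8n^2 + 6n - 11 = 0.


Monic cubic n^3+bn^2+cn+d=0: sum=-b, pairwise sum=c, product=-d.
b=-8, c=6, d=-11
r1+r2+r3 = 8
r1r2+r1r3+r2r3 = 6
r1r2r3 = 11


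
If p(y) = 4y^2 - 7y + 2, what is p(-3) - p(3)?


p(-3) = 59
p(3) = 17
p(-3) - p(3) = 59 - 17 = 42


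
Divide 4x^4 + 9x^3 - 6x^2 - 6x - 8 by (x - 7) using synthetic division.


Synthetic division with c = 7. Coefficients: 4, 9, -6, -6, -8
Bring down 4.
  4 * 7 = 28; 28 + 9 = 37
  37 * 7 = 259; 259 - 6 = 253
  253 * 7 = 1771; 1771 - 6 = 1765
  1765 * 7 = 12355; 12355 - 8 = 12347
Quotient: 4x^3 + 37x^2 + 253x + 1765, Remainder: 12347


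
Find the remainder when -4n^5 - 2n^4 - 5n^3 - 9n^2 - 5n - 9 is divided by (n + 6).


By the Remainder Theorem, the remainder equals p(-6):
  -4*(-6)^5 = 31104
  -2*(-6)^4 = -2592
  -5*(-6)^3 = 1080
  -9*(-6)^2 = -324
  -5*(-6)^1 = 30
  constant: -9
Sum: 31104 - 2592 + 1080 - 324 + 30 - 9 = 29289


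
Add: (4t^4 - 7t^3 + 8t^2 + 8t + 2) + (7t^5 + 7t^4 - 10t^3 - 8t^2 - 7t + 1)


Align terms by degree and add:
  4t^4 - 7t^3 + 8t^2 + 8t + 2
+ 7t^5 + 7t^4 - 10t^3 - 8t^2 - 7t + 1
= 7t^5 + 11t^4 - 17t^3 + t + 3


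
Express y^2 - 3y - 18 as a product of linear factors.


Roots satisfy r1 + r2 = -b/a = 3 and r1*r2 = c/a = -18.
So r1 = 6, r2 = -3.
y^2 - 3y - 18 = (y - r1)(y - r2) = (y - 6)(y + 3)


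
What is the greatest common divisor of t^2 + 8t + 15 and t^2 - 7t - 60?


Factor each:
  t^2 + 8t + 15 = (t + 5)(t + 3)
  t^2 - 7t - 60 = (t + 5)(t - 12)
Common monic factor: t + 5


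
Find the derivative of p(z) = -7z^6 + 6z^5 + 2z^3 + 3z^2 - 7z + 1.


Apply the power rule term by term:
  d/dz(-7z^6) = -42z^5
  d/dz(6z^5) = 30z^4
  d/dz(2z^3) = 6z^2
  d/dz(3z^2) = 6z
  d/dz(-7z) = -7
  d/dz(1) = 0
p'(z) = -42z^5 + 30z^4 + 6z^2 + 6z - 7


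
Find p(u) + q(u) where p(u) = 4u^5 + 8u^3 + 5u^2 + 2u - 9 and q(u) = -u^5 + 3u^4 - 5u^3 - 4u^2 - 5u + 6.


Align terms by degree and add:
  4u^5 + 8u^3 + 5u^2 + 2u - 9
  -u^5 + 3u^4 - 5u^3 - 4u^2 - 5u + 6
= 3u^5 + 3u^4 + 3u^3 + u^2 - 3u - 3


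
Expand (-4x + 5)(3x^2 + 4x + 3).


Distribute each term of the first polynomial:
  (-4x)(3x^2 + 4x + 3) = -12x^3 - 16x^2 - 12x
  (5)(3x^2 + 4x + 3) = 15x^2 + 20x + 15
Sum: -12x^3 - x^2 + 8x + 15


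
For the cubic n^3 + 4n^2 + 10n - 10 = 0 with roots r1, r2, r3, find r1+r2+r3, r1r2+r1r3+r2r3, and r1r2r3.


Monic cubic n^3+bn^2+cn+d=0: sum=-b, pairwise sum=c, product=-d.
b=4, c=10, d=-10
r1+r2+r3 = -4
r1r2+r1r3+r2r3 = 10
r1r2r3 = 10


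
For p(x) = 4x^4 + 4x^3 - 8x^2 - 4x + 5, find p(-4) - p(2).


p(-4) = 661
p(2) = 61
p(-4) - p(2) = 661 - 61 = 600


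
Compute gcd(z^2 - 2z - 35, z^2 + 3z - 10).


Factor each:
  z^2 - 2z - 35 = (z + 5)(z - 7)
  z^2 + 3z - 10 = (z + 5)(z - 2)
Common monic factor: z + 5


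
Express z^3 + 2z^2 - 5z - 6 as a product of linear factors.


Try integer roots (divisors of -6). z=2: p(2)=0.
Divide out (z - 2): quotient is z^2 + 4z + 3.
Factor the quadratic: (z + 3)(z + 1)
Result: (z - 2)(z + 3)(z + 1)


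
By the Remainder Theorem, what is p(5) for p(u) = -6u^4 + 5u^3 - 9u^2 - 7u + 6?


By the Remainder Theorem, the remainder equals p(5):
  -6*(5)^4 = -3750
  5*(5)^3 = 625
  -9*(5)^2 = -225
  -7*(5)^1 = -35
  constant: 6
Sum: -3750 + 625 - 225 - 35 + 6 = -3379


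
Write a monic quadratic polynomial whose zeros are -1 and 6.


p(t) = (t + 1)(t - 6)
Expand: t^2 - 5t - 6


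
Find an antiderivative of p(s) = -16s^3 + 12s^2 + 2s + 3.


Reverse power rule on each term:
  ∫ -16s^3 ds = -4s^4
  ∫ 12s^2 ds = 4s^3
  ∫ 2s ds = s^2
  ∫ 3 ds = 3s
F(s) = -4s^4 + 4s^3 + s^2 + 3s + C


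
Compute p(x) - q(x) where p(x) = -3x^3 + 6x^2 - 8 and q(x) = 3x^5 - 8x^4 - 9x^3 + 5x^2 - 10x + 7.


Distribute the minus sign:
  (-3x^3 + 6x^2 - 8)
- (3x^5 - 8x^4 - 9x^3 + 5x^2 - 10x + 7)
Negate second polynomial: -3x^5 + 8x^4 + 9x^3 - 5x^2 + 10x - 7
Add: -3x^5 + 8x^4 + 6x^3 + x^2 + 10x - 15


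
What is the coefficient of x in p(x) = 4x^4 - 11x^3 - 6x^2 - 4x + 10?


Read off the coefficient of x: -4


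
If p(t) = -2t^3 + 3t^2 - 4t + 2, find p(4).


Using direct substitution:
  -2 * (4)^3 = -128
  3 * (4)^2 = 48
  -4 * (4)^1 = -16
  constant: 2
Sum = -128 + 48 - 16 + 2 = -94


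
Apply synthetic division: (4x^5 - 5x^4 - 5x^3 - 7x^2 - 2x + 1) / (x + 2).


Synthetic division with c = -2. Coefficients: 4, -5, -5, -7, -2, 1
Bring down 4.
  4 * -2 = -8; -8 - 5 = -13
  -13 * -2 = 26; 26 - 5 = 21
  21 * -2 = -42; -42 - 7 = -49
  -49 * -2 = 98; 98 - 2 = 96
  96 * -2 = -192; -192 + 1 = -191
Quotient: 4x^4 - 13x^3 + 21x^2 - 49x + 96, Remainder: -191


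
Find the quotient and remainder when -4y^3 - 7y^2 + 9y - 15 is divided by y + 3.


(-4y^3 - 7y^2 + 9y - 15) / (y + 3)
Step 1: -4y^2 * (y + 3) = -4y^3 - 12y^2; subtract.
Step 2: 5y * (y + 3) = 5y^2 + 15y; subtract.
Step 3: -6 * (y + 3) = -6y - 18; subtract.
Quotient: -4y^2 + 5y - 6, Remainder: 3


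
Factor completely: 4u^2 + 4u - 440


Roots satisfy r1 + r2 = -b/a = -1 and r1*r2 = c/a = -110.
So r1 = 10, r2 = -11.
4u^2 + 4u - 440 = 4(u - r1)(u - r2) = 4(u - 10)(u + 11)


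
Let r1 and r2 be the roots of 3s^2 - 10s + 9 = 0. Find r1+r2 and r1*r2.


For as^2+bs+c=0: sum = -b/a, product = c/a.
a=3, b=-10, c=9
Sum = -(-10)/3 = 10/3
Product = (9)/3 = 3


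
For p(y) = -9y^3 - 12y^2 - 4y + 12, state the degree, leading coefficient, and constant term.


Highest power of y is 3, with coefficient -9. Constant term is 12.
Degree = 3, leading coefficient = -9, constant term = 12


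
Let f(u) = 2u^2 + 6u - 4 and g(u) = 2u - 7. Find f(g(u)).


Substitute g(u) into f:
f(g(u)) = 2*(2u - 7)^2 + 6*(2u - 7) + (-4)
(2u - 7)^2 = 4u^2 - 28u + 49
Expand and combine: 8u^2 - 44u + 52


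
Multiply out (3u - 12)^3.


Expand (3u - 12)^3 by repeated multiplication:
  (3u - 12)^2 = 9u^2 - 72u + 144
= 27u^3 - 324u^2 + 1296u - 1728


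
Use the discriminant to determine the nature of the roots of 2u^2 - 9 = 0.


D = b^2 - 4ac = (0)^2 - 4(2)(-9) = 0 + 72 = 72
Since D > 0: two distinct irrational roots


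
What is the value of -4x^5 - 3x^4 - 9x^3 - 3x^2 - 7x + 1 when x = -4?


Using direct substitution:
  -4 * (-4)^5 = 4096
  -3 * (-4)^4 = -768
  -9 * (-4)^3 = 576
  -3 * (-4)^2 = -48
  -7 * (-4)^1 = 28
  constant: 1
Sum = 4096 - 768 + 576 - 48 + 28 + 1 = 3885


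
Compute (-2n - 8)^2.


Expand (-2n - 8)^2 by repeated multiplication:
= 4n^2 + 32n + 64


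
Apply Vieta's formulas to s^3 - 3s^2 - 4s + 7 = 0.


Monic cubic s^3+bs^2+cs+d=0: sum=-b, pairwise sum=c, product=-d.
b=-3, c=-4, d=7
r1+r2+r3 = 3
r1r2+r1r3+r2r3 = -4
r1r2r3 = -7


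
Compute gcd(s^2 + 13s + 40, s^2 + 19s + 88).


Factor each:
  s^2 + 13s + 40 = (s + 8)(s + 5)
  s^2 + 19s + 88 = (s + 8)(s + 11)
Common monic factor: s + 8


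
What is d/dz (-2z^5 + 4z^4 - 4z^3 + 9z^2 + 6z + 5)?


Apply the power rule term by term:
  d/dz(-2z^5) = -10z^4
  d/dz(4z^4) = 16z^3
  d/dz(-4z^3) = -12z^2
  d/dz(9z^2) = 18z
  d/dz(6z) = 6
  d/dz(5) = 0
p'(z) = -10z^4 + 16z^3 - 12z^2 + 18z + 6


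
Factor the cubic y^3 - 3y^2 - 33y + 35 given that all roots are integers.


Try integer roots (divisors of 35). y=7: p(7)=0.
Divide out (y - 7): quotient is y^2 + 4y - 5.
Factor the quadratic: (y - 1)(y + 5)
Result: (y - 7)(y - 1)(y + 5)


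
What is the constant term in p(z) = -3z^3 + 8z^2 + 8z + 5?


Read off the constant term: 5


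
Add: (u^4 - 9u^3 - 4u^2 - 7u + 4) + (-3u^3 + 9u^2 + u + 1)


Align terms by degree and add:
  u^4 - 9u^3 - 4u^2 - 7u + 4
  -3u^3 + 9u^2 + u + 1
= u^4 - 12u^3 + 5u^2 - 6u + 5


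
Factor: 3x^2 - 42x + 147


Roots satisfy r1 + r2 = -b/a = 14 and r1*r2 = c/a = 49.
So r1 = 7, r2 = 7.
3x^2 - 42x + 147 = 3(x - r1)(x - r2) = 3(x - 7)(x - 7)


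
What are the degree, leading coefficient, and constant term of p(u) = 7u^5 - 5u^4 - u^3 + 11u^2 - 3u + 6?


Highest power of u is 5, with coefficient 7. Constant term is 6.
Degree = 5, leading coefficient = 7, constant term = 6


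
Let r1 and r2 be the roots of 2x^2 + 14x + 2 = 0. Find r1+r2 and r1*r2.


For ax^2+bx+c=0: sum = -b/a, product = c/a.
a=2, b=14, c=2
Sum = -(14)/2 = -7
Product = (2)/2 = 1


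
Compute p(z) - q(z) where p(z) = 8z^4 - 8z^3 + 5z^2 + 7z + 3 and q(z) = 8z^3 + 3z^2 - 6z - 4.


Distribute the minus sign:
  (8z^4 - 8z^3 + 5z^2 + 7z + 3)
- (8z^3 + 3z^2 - 6z - 4)
Negate second polynomial: -8z^3 - 3z^2 + 6z + 4
Add: 8z^4 - 16z^3 + 2z^2 + 13z + 7


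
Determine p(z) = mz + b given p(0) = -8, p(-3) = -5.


p(z) = mz + b. Using p(0)=-8, p(-3)=-5:
m = (-8 + 5)/(0 + 3) = -3/3 = -1
b = -8 - m*(0) = -8 = -8
p(z) = -z - 8


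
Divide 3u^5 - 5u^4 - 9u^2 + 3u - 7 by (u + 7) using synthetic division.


Synthetic division with c = -7. Coefficients: 3, -5, 0, -9, 3, -7
Bring down 3.
  3 * -7 = -21; -21 - 5 = -26
  -26 * -7 = 182; 182 + 0 = 182
  182 * -7 = -1274; -1274 - 9 = -1283
  -1283 * -7 = 8981; 8981 + 3 = 8984
  8984 * -7 = -62888; -62888 - 7 = -62895
Quotient: 3u^4 - 26u^3 + 182u^2 - 1283u + 8984, Remainder: -62895


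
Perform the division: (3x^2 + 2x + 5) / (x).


(3x^2 + 2x + 5) / (x)
Step 1: 3x * (x) = 3x^2; subtract.
Step 2: 2 * (x) = 2x; subtract.
Quotient: 3x + 2, Remainder: 5


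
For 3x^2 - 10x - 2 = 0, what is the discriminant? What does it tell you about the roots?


D = b^2 - 4ac = (-10)^2 - 4(3)(-2) = 100 + 24 = 124
Since D > 0: two distinct irrational roots


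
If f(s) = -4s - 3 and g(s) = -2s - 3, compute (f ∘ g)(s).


Substitute g(s) into f:
f(g(s)) = -4*(-2s - 3) + (-3)
Expand and combine: 8s + 9


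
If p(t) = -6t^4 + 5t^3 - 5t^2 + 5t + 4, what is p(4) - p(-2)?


p(4) = -1272
p(-2) = -162
p(4) - p(-2) = -1272 + 162 = -1110


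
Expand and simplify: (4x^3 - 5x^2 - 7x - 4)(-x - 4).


Distribute each term of the first polynomial:
  (4x^3)(-x - 4) = -4x^4 - 16x^3
  (-5x^2)(-x - 4) = 5x^3 + 20x^2
  (-7x)(-x - 4) = 7x^2 + 28x
  (-4)(-x - 4) = 4x + 16
Sum: -4x^4 - 11x^3 + 27x^2 + 32x + 16


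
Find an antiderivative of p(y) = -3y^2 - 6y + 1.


Reverse power rule on each term:
  ∫ -3y^2 dy = -y^3
  ∫ -6y dy = -3y^2
  ∫ 1 dy = y
F(y) = -y^3 - 3y^2 + y + C


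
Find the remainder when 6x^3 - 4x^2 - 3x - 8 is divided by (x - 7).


By the Remainder Theorem, the remainder equals p(7):
  6*(7)^3 = 2058
  -4*(7)^2 = -196
  -3*(7)^1 = -21
  constant: -8
Sum: 2058 - 196 - 21 - 8 = 1833


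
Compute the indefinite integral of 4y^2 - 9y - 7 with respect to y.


Reverse power rule on each term:
  ∫ 4y^2 dy = (4/3)y^3
  ∫ -9y dy = -(9/2)y^2
  ∫ -7 dy = -7y
F(y) = (4/3)y^3 - (9/2)y^2 - 7y + C


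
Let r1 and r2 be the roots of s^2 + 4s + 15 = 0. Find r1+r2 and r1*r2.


For as^2+bs+c=0: sum = -b/a, product = c/a.
a=1, b=4, c=15
Sum = -(4)/1 = -4
Product = (15)/1 = 15


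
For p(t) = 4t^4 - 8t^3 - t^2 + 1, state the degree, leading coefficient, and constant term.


Highest power of t is 4, with coefficient 4. Constant term is 1.
Degree = 4, leading coefficient = 4, constant term = 1


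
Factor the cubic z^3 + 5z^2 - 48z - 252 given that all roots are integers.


Try integer roots (divisors of -252). z=-6: p(-6)=0.
Divide out (z + 6): quotient is z^2 - z - 42.
Factor the quadratic: (z - 7)(z + 6)
Result: (z + 6)(z - 7)(z + 6)


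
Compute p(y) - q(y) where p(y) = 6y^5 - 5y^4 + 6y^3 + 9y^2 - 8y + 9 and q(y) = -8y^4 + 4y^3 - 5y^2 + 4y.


Distribute the minus sign:
  (6y^5 - 5y^4 + 6y^3 + 9y^2 - 8y + 9)
- (-8y^4 + 4y^3 - 5y^2 + 4y)
Negate second polynomial: 8y^4 - 4y^3 + 5y^2 - 4y
Add: 6y^5 + 3y^4 + 2y^3 + 14y^2 - 12y + 9


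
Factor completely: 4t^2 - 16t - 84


Roots satisfy r1 + r2 = -b/a = 4 and r1*r2 = c/a = -21.
So r1 = -3, r2 = 7.
4t^2 - 16t - 84 = 4(t - r1)(t - r2) = 4(t + 3)(t - 7)


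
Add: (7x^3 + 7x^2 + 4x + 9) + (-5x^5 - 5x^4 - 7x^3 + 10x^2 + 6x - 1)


Align terms by degree and add:
  7x^3 + 7x^2 + 4x + 9
  -5x^5 - 5x^4 - 7x^3 + 10x^2 + 6x - 1
= -5x^5 - 5x^4 + 17x^2 + 10x + 8


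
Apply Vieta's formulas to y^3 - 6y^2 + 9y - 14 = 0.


Monic cubic y^3+by^2+cy+d=0: sum=-b, pairwise sum=c, product=-d.
b=-6, c=9, d=-14
r1+r2+r3 = 6
r1r2+r1r3+r2r3 = 9
r1r2r3 = 14


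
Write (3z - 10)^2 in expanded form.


Expand (3z - 10)^2 by repeated multiplication:
= 9z^2 - 60z + 100


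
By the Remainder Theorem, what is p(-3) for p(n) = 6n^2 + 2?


By the Remainder Theorem, the remainder equals p(-3):
  6*(-3)^2 = 54
  0*(-3)^1 = 0
  constant: 2
Sum: 54 + 0 + 2 = 56


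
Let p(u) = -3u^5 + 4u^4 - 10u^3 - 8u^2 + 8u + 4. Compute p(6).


Using direct substitution:
  -3 * (6)^5 = -23328
  4 * (6)^4 = 5184
  -10 * (6)^3 = -2160
  -8 * (6)^2 = -288
  8 * (6)^1 = 48
  constant: 4
Sum = -23328 + 5184 - 2160 - 288 + 48 + 4 = -20540


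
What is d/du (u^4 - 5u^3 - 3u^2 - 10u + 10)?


Apply the power rule term by term:
  d/du(u^4) = 4u^3
  d/du(-5u^3) = -15u^2
  d/du(-3u^2) = -6u
  d/du(-10u) = -10
  d/du(10) = 0
p'(u) = 4u^3 - 15u^2 - 6u - 10


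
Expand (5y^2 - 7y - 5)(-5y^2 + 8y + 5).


Distribute each term of the first polynomial:
  (5y^2)(-5y^2 + 8y + 5) = -25y^4 + 40y^3 + 25y^2
  (-7y)(-5y^2 + 8y + 5) = 35y^3 - 56y^2 - 35y
  (-5)(-5y^2 + 8y + 5) = 25y^2 - 40y - 25
Sum: -25y^4 + 75y^3 - 6y^2 - 75y - 25


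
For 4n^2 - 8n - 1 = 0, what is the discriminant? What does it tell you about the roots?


D = b^2 - 4ac = (-8)^2 - 4(4)(-1) = 64 + 16 = 80
Since D > 0: two distinct irrational roots


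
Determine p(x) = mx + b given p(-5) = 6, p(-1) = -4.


p(x) = mx + b. Using p(-5)=6, p(-1)=-4:
m = (6 + 4)/(-5 + 1) = 10/-4 = -5/2
b = 6 - m*(-5) = 6 - 25/2 = -13/2
p(x) = -(5/2)x - (13/2)


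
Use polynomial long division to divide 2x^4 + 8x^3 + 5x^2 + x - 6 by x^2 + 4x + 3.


(2x^4 + 8x^3 + 5x^2 + x - 6) / (x^2 + 4x + 3)
Step 1: 2x^2 * (x^2 + 4x + 3) = 2x^4 + 8x^3 + 6x^2; subtract.
Step 2: 0 * (x^2 + 4x + 3) = 0; subtract.
Step 3: -1 * (x^2 + 4x + 3) = -x^2 - 4x - 3; subtract.
Quotient: 2x^2 - 1, Remainder: 5x - 3


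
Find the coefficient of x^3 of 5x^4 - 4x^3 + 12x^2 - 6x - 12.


Read off the coefficient of x^3: -4


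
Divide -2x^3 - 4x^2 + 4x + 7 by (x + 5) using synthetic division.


Synthetic division with c = -5. Coefficients: -2, -4, 4, 7
Bring down -2.
  -2 * -5 = 10; 10 - 4 = 6
  6 * -5 = -30; -30 + 4 = -26
  -26 * -5 = 130; 130 + 7 = 137
Quotient: -2x^2 + 6x - 26, Remainder: 137


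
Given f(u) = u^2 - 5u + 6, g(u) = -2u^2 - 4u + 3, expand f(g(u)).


Substitute g(u) into f:
f(g(u)) = 1*(-2u^2 - 4u + 3)^2 + (-5)*(-2u^2 - 4u + 3) + 6
(-2u^2 - 4u + 3)^2 = 4u^4 + 16u^3 + 4u^2 - 24u + 9
Expand and combine: 4u^4 + 16u^3 + 14u^2 - 4u


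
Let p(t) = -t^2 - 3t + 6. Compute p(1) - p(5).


p(1) = 2
p(5) = -34
p(1) - p(5) = 2 + 34 = 36


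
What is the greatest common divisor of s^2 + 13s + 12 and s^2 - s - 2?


Factor each:
  s^2 + 13s + 12 = (s + 1)(s + 12)
  s^2 - s - 2 = (s + 1)(s - 2)
Common monic factor: s + 1


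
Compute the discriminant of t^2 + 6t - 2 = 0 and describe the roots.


D = b^2 - 4ac = (6)^2 - 4(1)(-2) = 36 + 8 = 44
Since D > 0: two distinct irrational roots


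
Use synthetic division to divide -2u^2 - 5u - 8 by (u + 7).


Synthetic division with c = -7. Coefficients: -2, -5, -8
Bring down -2.
  -2 * -7 = 14; 14 - 5 = 9
  9 * -7 = -63; -63 - 8 = -71
Quotient: -2u + 9, Remainder: -71


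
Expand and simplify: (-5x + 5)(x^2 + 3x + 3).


Distribute each term of the first polynomial:
  (-5x)(x^2 + 3x + 3) = -5x^3 - 15x^2 - 15x
  (5)(x^2 + 3x + 3) = 5x^2 + 15x + 15
Sum: -5x^3 - 10x^2 + 15


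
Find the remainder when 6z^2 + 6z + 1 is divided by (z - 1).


By the Remainder Theorem, the remainder equals p(1):
  6*(1)^2 = 6
  6*(1)^1 = 6
  constant: 1
Sum: 6 + 6 + 1 = 13


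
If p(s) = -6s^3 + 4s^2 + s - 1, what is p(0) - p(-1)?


p(0) = -1
p(-1) = 8
p(0) - p(-1) = -1 - 8 = -9


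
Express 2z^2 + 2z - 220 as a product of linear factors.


Roots satisfy r1 + r2 = -b/a = -1 and r1*r2 = c/a = -110.
So r1 = -11, r2 = 10.
2z^2 + 2z - 220 = 2(z - r1)(z - r2) = 2(z + 11)(z - 10)


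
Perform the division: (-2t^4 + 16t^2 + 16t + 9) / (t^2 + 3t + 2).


(-2t^4 + 16t^2 + 16t + 9) / (t^2 + 3t + 2)
Step 1: -2t^2 * (t^2 + 3t + 2) = -2t^4 - 6t^3 - 4t^2; subtract.
Step 2: 6t * (t^2 + 3t + 2) = 6t^3 + 18t^2 + 12t; subtract.
Step 3: 2 * (t^2 + 3t + 2) = 2t^2 + 6t + 4; subtract.
Quotient: -2t^2 + 6t + 2, Remainder: -2t + 5


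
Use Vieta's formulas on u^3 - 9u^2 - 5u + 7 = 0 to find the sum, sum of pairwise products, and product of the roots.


Monic cubic u^3+bu^2+cu+d=0: sum=-b, pairwise sum=c, product=-d.
b=-9, c=-5, d=7
r1+r2+r3 = 9
r1r2+r1r3+r2r3 = -5
r1r2r3 = -7


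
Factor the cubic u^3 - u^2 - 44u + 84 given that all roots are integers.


Try integer roots (divisors of 84). u=2: p(2)=0.
Divide out (u - 2): quotient is u^2 + u - 42.
Factor the quadratic: (u - 6)(u + 7)
Result: (u - 2)(u - 6)(u + 7)


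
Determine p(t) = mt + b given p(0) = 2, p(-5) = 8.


p(t) = mt + b. Using p(0)=2, p(-5)=8:
m = (2 - 8)/(0 + 5) = -6/5 = -6/5
b = 2 - m*(0) = 2 = 2
p(t) = -(6/5)t + 2


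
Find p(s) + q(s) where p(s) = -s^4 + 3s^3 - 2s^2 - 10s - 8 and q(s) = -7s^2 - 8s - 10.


Align terms by degree and add:
  -s^4 + 3s^3 - 2s^2 - 10s - 8
  -7s^2 - 8s - 10
= -s^4 + 3s^3 - 9s^2 - 18s - 18


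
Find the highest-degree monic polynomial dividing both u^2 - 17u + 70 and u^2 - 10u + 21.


Factor each:
  u^2 - 17u + 70 = (u - 7)(u - 10)
  u^2 - 10u + 21 = (u - 7)(u - 3)
Common monic factor: u - 7


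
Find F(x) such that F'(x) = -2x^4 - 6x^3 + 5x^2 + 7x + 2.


Reverse power rule on each term:
  ∫ -2x^4 dx = -(2/5)x^5
  ∫ -6x^3 dx = -(3/2)x^4
  ∫ 5x^2 dx = (5/3)x^3
  ∫ 7x dx = (7/2)x^2
  ∫ 2 dx = 2x
F(x) = -(2/5)x^5 - (3/2)x^4 + (5/3)x^3 + (7/2)x^2 + 2x + C


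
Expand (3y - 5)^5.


Expand (3y - 5)^5 by repeated multiplication:
  (3y - 5)^2 = 9y^2 - 30y + 25
  (3y - 5)^3 = 27y^3 - 135y^2 + 225y - 125
  (3y - 5)^4 = 81y^4 - 540y^3 + 1350y^2 - 1500y + 625
= 243y^5 - 2025y^4 + 6750y^3 - 11250y^2 + 9375y - 3125


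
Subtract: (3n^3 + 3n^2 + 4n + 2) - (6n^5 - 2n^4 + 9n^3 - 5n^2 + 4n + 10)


Distribute the minus sign:
  (3n^3 + 3n^2 + 4n + 2)
- (6n^5 - 2n^4 + 9n^3 - 5n^2 + 4n + 10)
Negate second polynomial: -6n^5 + 2n^4 - 9n^3 + 5n^2 - 4n - 10
Add: -6n^5 + 2n^4 - 6n^3 + 8n^2 - 8


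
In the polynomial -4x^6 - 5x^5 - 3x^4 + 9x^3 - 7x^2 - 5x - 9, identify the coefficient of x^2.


Read off the coefficient of x^2: -7


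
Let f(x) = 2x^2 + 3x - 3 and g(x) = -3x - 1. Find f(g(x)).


Substitute g(x) into f:
f(g(x)) = 2*(-3x - 1)^2 + 3*(-3x - 1) + (-3)
(-3x - 1)^2 = 9x^2 + 6x + 1
Expand and combine: 18x^2 + 3x - 4


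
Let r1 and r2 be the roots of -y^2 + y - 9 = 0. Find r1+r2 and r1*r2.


For ay^2+by+c=0: sum = -b/a, product = c/a.
a=-1, b=1, c=-9
Sum = -(1)/-1 = 1
Product = (-9)/-1 = 9


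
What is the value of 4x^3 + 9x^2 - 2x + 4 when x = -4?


Using direct substitution:
  4 * (-4)^3 = -256
  9 * (-4)^2 = 144
  -2 * (-4)^1 = 8
  constant: 4
Sum = -256 + 144 + 8 + 4 = -100


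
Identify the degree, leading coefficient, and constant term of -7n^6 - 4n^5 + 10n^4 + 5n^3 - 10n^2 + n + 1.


Highest power of n is 6, with coefficient -7. Constant term is 1.
Degree = 6, leading coefficient = -7, constant term = 1


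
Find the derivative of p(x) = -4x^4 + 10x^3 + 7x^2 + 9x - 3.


Apply the power rule term by term:
  d/dx(-4x^4) = -16x^3
  d/dx(10x^3) = 30x^2
  d/dx(7x^2) = 14x
  d/dx(9x) = 9
  d/dx(-3) = 0
p'(x) = -16x^3 + 30x^2 + 14x + 9


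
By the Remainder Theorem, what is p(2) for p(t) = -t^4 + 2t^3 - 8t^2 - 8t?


By the Remainder Theorem, the remainder equals p(2):
  -1*(2)^4 = -16
  2*(2)^3 = 16
  -8*(2)^2 = -32
  -8*(2)^1 = -16
  constant: 0
Sum: -16 + 16 - 32 - 16 + 0 = -48


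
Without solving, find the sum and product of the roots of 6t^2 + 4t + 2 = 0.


For at^2+bt+c=0: sum = -b/a, product = c/a.
a=6, b=4, c=2
Sum = -(4)/6 = -2/3
Product = (2)/6 = 1/3


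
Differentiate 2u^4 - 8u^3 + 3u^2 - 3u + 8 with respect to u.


Apply the power rule term by term:
  d/du(2u^4) = 8u^3
  d/du(-8u^3) = -24u^2
  d/du(3u^2) = 6u
  d/du(-3u) = -3
  d/du(8) = 0
p'(u) = 8u^3 - 24u^2 + 6u - 3


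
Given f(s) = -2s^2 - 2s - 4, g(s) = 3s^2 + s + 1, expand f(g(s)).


Substitute g(s) into f:
f(g(s)) = -2*(3s^2 + s + 1)^2 + (-2)*(3s^2 + s + 1) + (-4)
(3s^2 + s + 1)^2 = 9s^4 + 6s^3 + 7s^2 + 2s + 1
Expand and combine: -18s^4 - 12s^3 - 20s^2 - 6s - 8


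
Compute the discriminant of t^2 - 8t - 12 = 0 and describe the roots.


D = b^2 - 4ac = (-8)^2 - 4(1)(-12) = 64 + 48 = 112
Since D > 0: two distinct irrational roots


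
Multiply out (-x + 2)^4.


Expand (-x + 2)^4 by repeated multiplication:
  (-x + 2)^2 = x^2 - 4x + 4
  (-x + 2)^3 = -x^3 + 6x^2 - 12x + 8
= x^4 - 8x^3 + 24x^2 - 32x + 16


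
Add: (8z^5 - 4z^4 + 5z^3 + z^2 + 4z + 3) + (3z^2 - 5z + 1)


Align terms by degree and add:
  8z^5 - 4z^4 + 5z^3 + z^2 + 4z + 3
+ 3z^2 - 5z + 1
= 8z^5 - 4z^4 + 5z^3 + 4z^2 - z + 4


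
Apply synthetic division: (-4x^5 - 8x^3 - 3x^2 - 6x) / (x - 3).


Synthetic division with c = 3. Coefficients: -4, 0, -8, -3, -6, 0
Bring down -4.
  -4 * 3 = -12; -12 + 0 = -12
  -12 * 3 = -36; -36 - 8 = -44
  -44 * 3 = -132; -132 - 3 = -135
  -135 * 3 = -405; -405 - 6 = -411
  -411 * 3 = -1233; -1233 + 0 = -1233
Quotient: -4x^4 - 12x^3 - 44x^2 - 135x - 411, Remainder: -1233


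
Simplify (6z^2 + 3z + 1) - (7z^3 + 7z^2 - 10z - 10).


Distribute the minus sign:
  (6z^2 + 3z + 1)
- (7z^3 + 7z^2 - 10z - 10)
Negate second polynomial: -7z^3 - 7z^2 + 10z + 10
Add: -7z^3 - z^2 + 13z + 11


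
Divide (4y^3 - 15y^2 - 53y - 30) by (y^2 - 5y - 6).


(4y^3 - 15y^2 - 53y - 30) / (y^2 - 5y - 6)
Step 1: 4y * (y^2 - 5y - 6) = 4y^3 - 20y^2 - 24y; subtract.
Step 2: 5 * (y^2 - 5y - 6) = 5y^2 - 25y - 30; subtract.
Quotient: 4y + 5, Remainder: -4y


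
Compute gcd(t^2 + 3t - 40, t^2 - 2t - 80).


Factor each:
  t^2 + 3t - 40 = (t + 8)(t - 5)
  t^2 - 2t - 80 = (t + 8)(t - 10)
Common monic factor: t + 8


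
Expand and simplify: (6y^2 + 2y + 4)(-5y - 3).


Distribute each term of the first polynomial:
  (6y^2)(-5y - 3) = -30y^3 - 18y^2
  (2y)(-5y - 3) = -10y^2 - 6y
  (4)(-5y - 3) = -20y - 12
Sum: -30y^3 - 28y^2 - 26y - 12


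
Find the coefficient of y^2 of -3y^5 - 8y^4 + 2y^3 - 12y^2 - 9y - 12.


Read off the coefficient of y^2: -12


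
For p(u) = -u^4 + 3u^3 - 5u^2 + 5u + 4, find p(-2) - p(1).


p(-2) = -66
p(1) = 6
p(-2) - p(1) = -66 - 6 = -72


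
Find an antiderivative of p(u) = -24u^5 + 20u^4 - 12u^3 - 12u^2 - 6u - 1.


Reverse power rule on each term:
  ∫ -24u^5 du = -4u^6
  ∫ 20u^4 du = 4u^5
  ∫ -12u^3 du = -3u^4
  ∫ -12u^2 du = -4u^3
  ∫ -6u du = -3u^2
  ∫ -1 du = -u
F(u) = -4u^6 + 4u^5 - 3u^4 - 4u^3 - 3u^2 - u + C


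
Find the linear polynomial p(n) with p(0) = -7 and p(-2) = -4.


p(n) = mn + b. Using p(0)=-7, p(-2)=-4:
m = (-7 + 4)/(0 + 2) = -3/2 = -3/2
b = -7 - m*(0) = -7 = -7
p(n) = -(3/2)n - 7


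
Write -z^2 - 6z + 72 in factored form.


Roots satisfy r1 + r2 = -b/a = -6 and r1*r2 = c/a = -72.
So r1 = 6, r2 = -12.
-z^2 - 6z + 72 = -(z - r1)(z - r2) = -(z - 6)(z + 12)


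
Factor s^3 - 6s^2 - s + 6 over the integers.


Try integer roots (divisors of 6). s=-1: p(-1)=0.
Divide out (s + 1): quotient is s^2 - 7s + 6.
Factor the quadratic: (s - 6)(s - 1)
Result: (s + 1)(s - 6)(s - 1)


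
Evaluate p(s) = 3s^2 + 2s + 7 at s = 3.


Using direct substitution:
  3 * (3)^2 = 27
  2 * (3)^1 = 6
  constant: 7
Sum = 27 + 6 + 7 = 40


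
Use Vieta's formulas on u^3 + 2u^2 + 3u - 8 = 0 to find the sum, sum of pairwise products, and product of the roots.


Monic cubic u^3+bu^2+cu+d=0: sum=-b, pairwise sum=c, product=-d.
b=2, c=3, d=-8
r1+r2+r3 = -2
r1r2+r1r3+r2r3 = 3
r1r2r3 = 8


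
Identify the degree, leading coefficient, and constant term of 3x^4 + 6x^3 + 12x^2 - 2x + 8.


Highest power of x is 4, with coefficient 3. Constant term is 8.
Degree = 4, leading coefficient = 3, constant term = 8


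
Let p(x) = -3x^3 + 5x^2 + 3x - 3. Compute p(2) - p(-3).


p(2) = -1
p(-3) = 114
p(2) - p(-3) = -1 - 114 = -115


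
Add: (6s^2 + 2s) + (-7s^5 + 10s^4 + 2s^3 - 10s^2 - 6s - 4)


Align terms by degree and add:
  6s^2 + 2s
  -7s^5 + 10s^4 + 2s^3 - 10s^2 - 6s - 4
= -7s^5 + 10s^4 + 2s^3 - 4s^2 - 4s - 4


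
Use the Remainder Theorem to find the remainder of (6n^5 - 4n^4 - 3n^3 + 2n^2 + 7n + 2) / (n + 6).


By the Remainder Theorem, the remainder equals p(-6):
  6*(-6)^5 = -46656
  -4*(-6)^4 = -5184
  -3*(-6)^3 = 648
  2*(-6)^2 = 72
  7*(-6)^1 = -42
  constant: 2
Sum: -46656 - 5184 + 648 + 72 - 42 + 2 = -51160


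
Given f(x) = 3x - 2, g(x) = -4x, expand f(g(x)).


Substitute g(x) into f:
f(g(x)) = 3*(-4x) + (-2)
Expand and combine: -12x - 2


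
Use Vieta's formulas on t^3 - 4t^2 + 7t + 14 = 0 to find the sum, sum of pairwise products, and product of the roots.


Monic cubic t^3+bt^2+ct+d=0: sum=-b, pairwise sum=c, product=-d.
b=-4, c=7, d=14
r1+r2+r3 = 4
r1r2+r1r3+r2r3 = 7
r1r2r3 = -14


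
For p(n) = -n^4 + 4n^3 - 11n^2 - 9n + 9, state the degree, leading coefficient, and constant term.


Highest power of n is 4, with coefficient -1. Constant term is 9.
Degree = 4, leading coefficient = -1, constant term = 9


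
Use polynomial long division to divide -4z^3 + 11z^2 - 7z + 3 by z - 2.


(-4z^3 + 11z^2 - 7z + 3) / (z - 2)
Step 1: -4z^2 * (z - 2) = -4z^3 + 8z^2; subtract.
Step 2: 3z * (z - 2) = 3z^2 - 6z; subtract.
Step 3: -1 * (z - 2) = -z + 2; subtract.
Quotient: -4z^2 + 3z - 1, Remainder: 1


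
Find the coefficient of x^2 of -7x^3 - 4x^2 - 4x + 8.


Read off the coefficient of x^2: -4


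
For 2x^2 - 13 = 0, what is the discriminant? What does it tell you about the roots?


D = b^2 - 4ac = (0)^2 - 4(2)(-13) = 0 + 104 = 104
Since D > 0: two distinct irrational roots


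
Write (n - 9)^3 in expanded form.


Expand (n - 9)^3 by repeated multiplication:
  (n - 9)^2 = n^2 - 18n + 81
= n^3 - 27n^2 + 243n - 729


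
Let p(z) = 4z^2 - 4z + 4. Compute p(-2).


Using direct substitution:
  4 * (-2)^2 = 16
  -4 * (-2)^1 = 8
  constant: 4
Sum = 16 + 8 + 4 = 28


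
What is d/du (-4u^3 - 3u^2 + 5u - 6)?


Apply the power rule term by term:
  d/du(-4u^3) = -12u^2
  d/du(-3u^2) = -6u
  d/du(5u) = 5
  d/du(-6) = 0
p'(u) = -12u^2 - 6u + 5


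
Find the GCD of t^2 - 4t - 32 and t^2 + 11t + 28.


Factor each:
  t^2 - 4t - 32 = (t + 4)(t - 8)
  t^2 + 11t + 28 = (t + 4)(t + 7)
Common monic factor: t + 4


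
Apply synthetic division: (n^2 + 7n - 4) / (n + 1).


Synthetic division with c = -1. Coefficients: 1, 7, -4
Bring down 1.
  1 * -1 = -1; -1 + 7 = 6
  6 * -1 = -6; -6 - 4 = -10
Quotient: n + 6, Remainder: -10


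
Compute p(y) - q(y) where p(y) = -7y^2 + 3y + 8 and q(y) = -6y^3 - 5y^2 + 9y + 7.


Distribute the minus sign:
  (-7y^2 + 3y + 8)
- (-6y^3 - 5y^2 + 9y + 7)
Negate second polynomial: 6y^3 + 5y^2 - 9y - 7
Add: 6y^3 - 2y^2 - 6y + 1


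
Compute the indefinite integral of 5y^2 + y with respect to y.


Reverse power rule on each term:
  ∫ 5y^2 dy = (5/3)y^3
  ∫ y dy = (1/2)y^2
F(y) = (5/3)y^3 + (1/2)y^2 + C


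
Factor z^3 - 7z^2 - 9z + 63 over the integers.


Try integer roots (divisors of 63). z=-3: p(-3)=0.
Divide out (z + 3): quotient is z^2 - 10z + 21.
Factor the quadratic: (z - 7)(z - 3)
Result: (z + 3)(z - 7)(z - 3)


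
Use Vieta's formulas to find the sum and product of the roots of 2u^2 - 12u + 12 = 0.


For au^2+bu+c=0: sum = -b/a, product = c/a.
a=2, b=-12, c=12
Sum = -(-12)/2 = 6
Product = (12)/2 = 6


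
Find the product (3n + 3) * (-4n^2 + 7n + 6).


Distribute each term of the first polynomial:
  (3n)(-4n^2 + 7n + 6) = -12n^3 + 21n^2 + 18n
  (3)(-4n^2 + 7n + 6) = -12n^2 + 21n + 18
Sum: -12n^3 + 9n^2 + 39n + 18


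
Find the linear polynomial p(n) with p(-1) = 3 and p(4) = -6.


p(n) = mn + b. Using p(-1)=3, p(4)=-6:
m = (3 + 6)/(-1 - 4) = 9/-5 = -9/5
b = 3 - m*(-1) = 3 - 9/5 = 6/5
p(n) = -(9/5)n + (6/5)


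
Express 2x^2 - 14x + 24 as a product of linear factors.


Roots satisfy r1 + r2 = -b/a = 7 and r1*r2 = c/a = 12.
So r1 = 3, r2 = 4.
2x^2 - 14x + 24 = 2(x - r1)(x - r2) = 2(x - 3)(x - 4)


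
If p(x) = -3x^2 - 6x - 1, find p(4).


Using direct substitution:
  -3 * (4)^2 = -48
  -6 * (4)^1 = -24
  constant: -1
Sum = -48 - 24 - 1 = -73


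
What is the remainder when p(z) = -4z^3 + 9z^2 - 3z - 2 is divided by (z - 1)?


By the Remainder Theorem, the remainder equals p(1):
  -4*(1)^3 = -4
  9*(1)^2 = 9
  -3*(1)^1 = -3
  constant: -2
Sum: -4 + 9 - 3 - 2 = 0


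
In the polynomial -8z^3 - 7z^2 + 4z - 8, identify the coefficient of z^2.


Read off the coefficient of z^2: -7


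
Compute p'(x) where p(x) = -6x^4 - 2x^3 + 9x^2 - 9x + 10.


Apply the power rule term by term:
  d/dx(-6x^4) = -24x^3
  d/dx(-2x^3) = -6x^2
  d/dx(9x^2) = 18x
  d/dx(-9x) = -9
  d/dx(10) = 0
p'(x) = -24x^3 - 6x^2 + 18x - 9


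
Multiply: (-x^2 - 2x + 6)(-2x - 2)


Distribute each term of the first polynomial:
  (-x^2)(-2x - 2) = 2x^3 + 2x^2
  (-2x)(-2x - 2) = 4x^2 + 4x
  (6)(-2x - 2) = -12x - 12
Sum: 2x^3 + 6x^2 - 8x - 12


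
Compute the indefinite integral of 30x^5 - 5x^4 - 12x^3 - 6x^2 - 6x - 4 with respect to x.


Reverse power rule on each term:
  ∫ 30x^5 dx = 5x^6
  ∫ -5x^4 dx = -x^5
  ∫ -12x^3 dx = -3x^4
  ∫ -6x^2 dx = -2x^3
  ∫ -6x dx = -3x^2
  ∫ -4 dx = -4x
F(x) = 5x^6 - x^5 - 3x^4 - 2x^3 - 3x^2 - 4x + C


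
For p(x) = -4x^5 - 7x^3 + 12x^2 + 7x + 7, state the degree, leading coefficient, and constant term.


Highest power of x is 5, with coefficient -4. Constant term is 7.
Degree = 5, leading coefficient = -4, constant term = 7


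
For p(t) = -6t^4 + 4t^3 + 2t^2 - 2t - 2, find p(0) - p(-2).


p(0) = -2
p(-2) = -118
p(0) - p(-2) = -2 + 118 = 116


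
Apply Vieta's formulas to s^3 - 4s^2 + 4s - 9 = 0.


Monic cubic s^3+bs^2+cs+d=0: sum=-b, pairwise sum=c, product=-d.
b=-4, c=4, d=-9
r1+r2+r3 = 4
r1r2+r1r3+r2r3 = 4
r1r2r3 = 9


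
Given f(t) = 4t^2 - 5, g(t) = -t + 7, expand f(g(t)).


Substitute g(t) into f:
f(g(t)) = 4*(-t + 7)^2 + (-5)
(-t + 7)^2 = t^2 - 14t + 49
Expand and combine: 4t^2 - 56t + 191


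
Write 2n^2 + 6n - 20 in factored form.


Roots satisfy r1 + r2 = -b/a = -3 and r1*r2 = c/a = -10.
So r1 = 2, r2 = -5.
2n^2 + 6n - 20 = 2(n - r1)(n - r2) = 2(n - 2)(n + 5)


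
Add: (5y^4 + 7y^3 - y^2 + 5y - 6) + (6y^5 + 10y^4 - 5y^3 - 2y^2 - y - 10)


Align terms by degree and add:
  5y^4 + 7y^3 - y^2 + 5y - 6
+ 6y^5 + 10y^4 - 5y^3 - 2y^2 - y - 10
= 6y^5 + 15y^4 + 2y^3 - 3y^2 + 4y - 16


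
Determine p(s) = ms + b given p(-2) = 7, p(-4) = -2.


p(s) = ms + b. Using p(-2)=7, p(-4)=-2:
m = (7 + 2)/(-2 + 4) = 9/2 = 9/2
b = 7 - m*(-2) = 7 + 9 = 16
p(s) = (9/2)s + 16


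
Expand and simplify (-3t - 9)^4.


Expand (-3t - 9)^4 by repeated multiplication:
  (-3t - 9)^2 = 9t^2 + 54t + 81
  (-3t - 9)^3 = -27t^3 - 243t^2 - 729t - 729
= 81t^4 + 972t^3 + 4374t^2 + 8748t + 6561


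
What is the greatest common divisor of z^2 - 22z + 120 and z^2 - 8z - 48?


Factor each:
  z^2 - 22z + 120 = (z - 12)(z - 10)
  z^2 - 8z - 48 = (z - 12)(z + 4)
Common monic factor: z - 12


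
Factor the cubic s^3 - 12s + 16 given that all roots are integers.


Try integer roots (divisors of 16). s=2: p(2)=0.
Divide out (s - 2): quotient is s^2 + 2s - 8.
Factor the quadratic: (s - 2)(s + 4)
Result: (s - 2)(s - 2)(s + 4)


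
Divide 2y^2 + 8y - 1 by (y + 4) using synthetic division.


Synthetic division with c = -4. Coefficients: 2, 8, -1
Bring down 2.
  2 * -4 = -8; -8 + 8 = 0
  0 * -4 = 0; 0 - 1 = -1
Quotient: 2y, Remainder: -1


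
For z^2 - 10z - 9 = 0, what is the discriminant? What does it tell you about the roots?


D = b^2 - 4ac = (-10)^2 - 4(1)(-9) = 100 + 36 = 136
Since D > 0: two distinct irrational roots


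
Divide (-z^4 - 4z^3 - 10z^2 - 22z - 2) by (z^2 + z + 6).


(-z^4 - 4z^3 - 10z^2 - 22z - 2) / (z^2 + z + 6)
Step 1: -z^2 * (z^2 + z + 6) = -z^4 - z^3 - 6z^2; subtract.
Step 2: -3z * (z^2 + z + 6) = -3z^3 - 3z^2 - 18z; subtract.
Step 3: -1 * (z^2 + z + 6) = -z^2 - z - 6; subtract.
Quotient: -z^2 - 3z - 1, Remainder: -3z + 4


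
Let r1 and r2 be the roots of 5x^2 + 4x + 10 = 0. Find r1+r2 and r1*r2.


For ax^2+bx+c=0: sum = -b/a, product = c/a.
a=5, b=4, c=10
Sum = -(4)/5 = -4/5
Product = (10)/5 = 2


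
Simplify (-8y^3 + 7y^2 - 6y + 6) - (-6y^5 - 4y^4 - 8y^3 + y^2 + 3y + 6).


Distribute the minus sign:
  (-8y^3 + 7y^2 - 6y + 6)
- (-6y^5 - 4y^4 - 8y^3 + y^2 + 3y + 6)
Negate second polynomial: 6y^5 + 4y^4 + 8y^3 - y^2 - 3y - 6
Add: 6y^5 + 4y^4 + 6y^2 - 9y


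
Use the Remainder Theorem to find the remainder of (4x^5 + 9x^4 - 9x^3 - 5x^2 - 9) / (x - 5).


By the Remainder Theorem, the remainder equals p(5):
  4*(5)^5 = 12500
  9*(5)^4 = 5625
  -9*(5)^3 = -1125
  -5*(5)^2 = -125
  0*(5)^1 = 0
  constant: -9
Sum: 12500 + 5625 - 1125 - 125 + 0 - 9 = 16866


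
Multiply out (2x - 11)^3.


Expand (2x - 11)^3 by repeated multiplication:
  (2x - 11)^2 = 4x^2 - 44x + 121
= 8x^3 - 132x^2 + 726x - 1331


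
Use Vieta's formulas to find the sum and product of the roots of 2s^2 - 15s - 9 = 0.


For as^2+bs+c=0: sum = -b/a, product = c/a.
a=2, b=-15, c=-9
Sum = -(-15)/2 = 15/2
Product = (-9)/2 = -9/2
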